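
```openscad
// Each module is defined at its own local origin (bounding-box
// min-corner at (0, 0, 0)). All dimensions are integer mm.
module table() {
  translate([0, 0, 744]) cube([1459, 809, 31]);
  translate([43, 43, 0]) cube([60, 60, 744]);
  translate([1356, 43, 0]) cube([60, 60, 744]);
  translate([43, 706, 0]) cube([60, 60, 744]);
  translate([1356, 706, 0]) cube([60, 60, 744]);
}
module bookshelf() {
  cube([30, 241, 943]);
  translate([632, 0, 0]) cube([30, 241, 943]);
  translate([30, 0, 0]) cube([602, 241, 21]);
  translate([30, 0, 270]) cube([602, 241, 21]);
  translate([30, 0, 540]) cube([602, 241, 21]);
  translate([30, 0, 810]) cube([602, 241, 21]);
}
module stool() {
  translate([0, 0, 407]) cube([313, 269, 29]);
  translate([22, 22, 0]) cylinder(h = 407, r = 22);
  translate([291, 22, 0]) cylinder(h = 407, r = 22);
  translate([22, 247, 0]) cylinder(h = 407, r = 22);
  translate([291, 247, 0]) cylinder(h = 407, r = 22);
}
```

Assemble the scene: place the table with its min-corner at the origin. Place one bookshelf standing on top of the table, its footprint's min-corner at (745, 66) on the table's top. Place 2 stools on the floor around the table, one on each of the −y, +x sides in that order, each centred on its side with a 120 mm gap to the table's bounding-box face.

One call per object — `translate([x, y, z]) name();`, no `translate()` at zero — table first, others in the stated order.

table();
translate([745, 66, 775]) bookshelf();
translate([573, -389, 0]) stool();
translate([1579, 270, 0]) stool();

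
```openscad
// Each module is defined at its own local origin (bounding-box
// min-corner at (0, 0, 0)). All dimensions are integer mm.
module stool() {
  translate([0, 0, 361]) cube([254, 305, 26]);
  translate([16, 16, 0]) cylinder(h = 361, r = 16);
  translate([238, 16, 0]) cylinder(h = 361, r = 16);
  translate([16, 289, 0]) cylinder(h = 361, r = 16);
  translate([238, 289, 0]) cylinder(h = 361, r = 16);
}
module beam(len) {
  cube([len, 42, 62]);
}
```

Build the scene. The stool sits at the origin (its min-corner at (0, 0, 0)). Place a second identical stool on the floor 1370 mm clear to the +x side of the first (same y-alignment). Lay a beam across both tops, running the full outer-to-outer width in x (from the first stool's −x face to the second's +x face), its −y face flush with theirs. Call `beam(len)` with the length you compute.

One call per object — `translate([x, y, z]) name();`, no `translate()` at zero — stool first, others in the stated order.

stool();
translate([1624, 0, 0]) stool();
translate([0, 0, 387]) beam(1878);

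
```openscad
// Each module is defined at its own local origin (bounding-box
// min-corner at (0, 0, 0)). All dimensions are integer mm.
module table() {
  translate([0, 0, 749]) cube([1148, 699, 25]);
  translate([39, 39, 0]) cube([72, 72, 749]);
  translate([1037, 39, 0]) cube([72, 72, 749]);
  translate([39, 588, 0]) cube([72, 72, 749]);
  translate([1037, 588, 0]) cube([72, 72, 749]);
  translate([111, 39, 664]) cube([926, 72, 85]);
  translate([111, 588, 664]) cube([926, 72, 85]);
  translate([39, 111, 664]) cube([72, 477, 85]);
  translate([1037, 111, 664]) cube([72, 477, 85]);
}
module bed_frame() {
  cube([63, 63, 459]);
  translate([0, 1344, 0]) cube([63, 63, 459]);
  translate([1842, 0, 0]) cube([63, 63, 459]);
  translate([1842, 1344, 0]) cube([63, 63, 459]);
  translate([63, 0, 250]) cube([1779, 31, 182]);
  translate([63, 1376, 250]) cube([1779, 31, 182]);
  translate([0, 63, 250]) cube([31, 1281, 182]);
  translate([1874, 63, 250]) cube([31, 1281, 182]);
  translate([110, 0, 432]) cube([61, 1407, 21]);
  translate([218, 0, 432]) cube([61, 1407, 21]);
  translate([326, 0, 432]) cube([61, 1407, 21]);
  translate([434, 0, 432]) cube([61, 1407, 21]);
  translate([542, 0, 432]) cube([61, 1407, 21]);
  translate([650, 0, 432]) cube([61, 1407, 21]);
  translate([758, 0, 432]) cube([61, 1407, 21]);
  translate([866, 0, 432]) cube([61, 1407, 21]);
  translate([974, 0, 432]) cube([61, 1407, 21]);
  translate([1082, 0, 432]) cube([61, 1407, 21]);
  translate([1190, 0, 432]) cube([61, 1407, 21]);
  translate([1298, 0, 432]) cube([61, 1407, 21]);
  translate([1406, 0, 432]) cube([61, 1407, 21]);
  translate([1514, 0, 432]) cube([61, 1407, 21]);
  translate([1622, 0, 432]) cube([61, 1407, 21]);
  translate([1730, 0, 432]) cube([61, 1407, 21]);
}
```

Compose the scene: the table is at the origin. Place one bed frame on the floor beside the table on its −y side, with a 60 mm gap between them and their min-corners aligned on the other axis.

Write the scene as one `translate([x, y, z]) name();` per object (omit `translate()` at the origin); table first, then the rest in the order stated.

table();
translate([0, -1467, 0]) bed_frame();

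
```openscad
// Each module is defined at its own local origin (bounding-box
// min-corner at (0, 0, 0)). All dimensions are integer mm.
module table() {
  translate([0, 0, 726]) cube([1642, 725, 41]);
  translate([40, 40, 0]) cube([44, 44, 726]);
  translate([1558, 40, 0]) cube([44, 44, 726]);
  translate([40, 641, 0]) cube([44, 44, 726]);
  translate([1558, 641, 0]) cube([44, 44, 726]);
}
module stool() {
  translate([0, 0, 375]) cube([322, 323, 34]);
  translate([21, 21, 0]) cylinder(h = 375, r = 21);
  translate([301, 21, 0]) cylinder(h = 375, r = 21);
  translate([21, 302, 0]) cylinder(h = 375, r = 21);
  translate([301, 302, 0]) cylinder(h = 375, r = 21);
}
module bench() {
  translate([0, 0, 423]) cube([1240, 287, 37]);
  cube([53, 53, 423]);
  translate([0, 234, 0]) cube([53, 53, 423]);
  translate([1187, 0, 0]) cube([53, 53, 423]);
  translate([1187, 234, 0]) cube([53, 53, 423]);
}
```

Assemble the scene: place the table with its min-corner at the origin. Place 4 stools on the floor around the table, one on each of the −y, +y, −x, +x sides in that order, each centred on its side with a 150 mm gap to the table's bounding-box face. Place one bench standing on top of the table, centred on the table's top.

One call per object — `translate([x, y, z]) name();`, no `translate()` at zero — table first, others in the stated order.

table();
translate([660, -473, 0]) stool();
translate([660, 875, 0]) stool();
translate([-472, 201, 0]) stool();
translate([1792, 201, 0]) stool();
translate([201, 219, 767]) bench();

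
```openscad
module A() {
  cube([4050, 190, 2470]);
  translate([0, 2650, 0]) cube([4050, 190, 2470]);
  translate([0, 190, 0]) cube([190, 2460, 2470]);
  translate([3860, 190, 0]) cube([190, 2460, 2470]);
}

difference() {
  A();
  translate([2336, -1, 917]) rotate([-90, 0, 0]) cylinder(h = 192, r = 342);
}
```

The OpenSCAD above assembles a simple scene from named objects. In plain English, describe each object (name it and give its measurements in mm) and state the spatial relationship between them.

A is a box-shaped house frame (walls only): outside footprint 4050×2840 mm, wall height 2470 mm, wall thickness 190 mm. The two y-facing walls run the full x-width; the two x-facing walls fit between the inner faces of the y-facing walls.

The house frame has a circular hole of radius 342 mm through its front wall, centred at (x = 2336, z = 917).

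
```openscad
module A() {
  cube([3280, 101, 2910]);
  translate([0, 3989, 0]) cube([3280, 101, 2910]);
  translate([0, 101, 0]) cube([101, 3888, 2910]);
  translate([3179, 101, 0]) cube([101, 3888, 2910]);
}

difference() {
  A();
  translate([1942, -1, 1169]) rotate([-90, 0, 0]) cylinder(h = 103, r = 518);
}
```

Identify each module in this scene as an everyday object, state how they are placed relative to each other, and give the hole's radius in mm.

The subtracted cylinder has r = 518 mm.

A is a house frame. The house frame has a circular hole through its front wall. The hole's radius is 518 mm.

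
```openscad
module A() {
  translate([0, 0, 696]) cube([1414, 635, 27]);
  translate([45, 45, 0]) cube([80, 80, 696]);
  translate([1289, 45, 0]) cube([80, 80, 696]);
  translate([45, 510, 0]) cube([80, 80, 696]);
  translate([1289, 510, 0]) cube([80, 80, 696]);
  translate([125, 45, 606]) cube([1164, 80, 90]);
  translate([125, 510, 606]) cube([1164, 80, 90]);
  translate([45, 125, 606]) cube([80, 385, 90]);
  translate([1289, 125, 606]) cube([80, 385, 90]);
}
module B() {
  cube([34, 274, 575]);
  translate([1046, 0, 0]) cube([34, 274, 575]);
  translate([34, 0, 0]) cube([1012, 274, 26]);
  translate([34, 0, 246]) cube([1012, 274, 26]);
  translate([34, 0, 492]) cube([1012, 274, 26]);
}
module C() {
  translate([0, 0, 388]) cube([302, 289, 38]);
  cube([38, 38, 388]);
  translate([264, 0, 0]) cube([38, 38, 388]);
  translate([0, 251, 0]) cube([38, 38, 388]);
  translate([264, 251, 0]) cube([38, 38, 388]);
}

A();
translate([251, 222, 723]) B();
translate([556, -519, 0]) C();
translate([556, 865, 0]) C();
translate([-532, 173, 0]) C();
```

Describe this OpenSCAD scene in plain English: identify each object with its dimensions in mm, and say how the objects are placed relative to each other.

A is a table with a 1414×635 mm rectangular top, 27 mm thick, top surface at z = 723 mm, supported by four 80×80 mm square legs, each inset 45 mm from the nearest pair of top edges, running from the floor. Four apron rails, 80 mm thick and 90 mm tall, run between adjacent legs with their top edges flush with the underside of the top and their outer faces flush with the legs' outer faces.

B is a bookshelf 1080 mm wide overall, 274 mm deep and 575 mm tall. The two sides are 34 mm thick vertical panels. 3 horizontal shelves of 26 mm thickness span between the inner faces of the sides; the lowest shelf sits on the floor and shelves are stacked with a clear vertical gap of 220 mm between each pair.

C is a simple wooden stool: a rectangular seat 302 mm (x) by 289 mm (y), 38 mm thick, top face at z = 426 mm, on four square legs, each 38×38 mm in cross-section. The legs rest on z = 0, each flush with a corner of the seat.

The bookshelf is on top of the table. Three stools sit around the table at the −y, +y, −x sides.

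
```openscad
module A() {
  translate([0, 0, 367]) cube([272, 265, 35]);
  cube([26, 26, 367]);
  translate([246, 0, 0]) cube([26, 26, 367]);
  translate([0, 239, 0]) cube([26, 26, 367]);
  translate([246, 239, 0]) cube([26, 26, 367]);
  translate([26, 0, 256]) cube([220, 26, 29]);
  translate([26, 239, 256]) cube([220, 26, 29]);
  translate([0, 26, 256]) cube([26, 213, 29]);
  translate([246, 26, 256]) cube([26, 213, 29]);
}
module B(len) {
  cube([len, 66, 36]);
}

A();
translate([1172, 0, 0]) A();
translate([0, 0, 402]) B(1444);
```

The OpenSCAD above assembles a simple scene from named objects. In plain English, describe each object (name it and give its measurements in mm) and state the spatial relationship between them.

A is a four-legged stool. The seat is 272×265 mm, 35 mm thick, top at z = 402 mm. It stands on four square legs, each 26×26 mm in cross-section, from z = 0 to the seat underside, each flush with a corner of the seat. Four stretchers, 26 mm wide and 29 mm tall, connect adjacent legs with their undersides at z = 256 mm, each running between the inner faces of the legs it joins and aligned with the legs' outer faces on the other axis.

B is a rectangular beam 1444 mm long (x), 66 mm deep (y), 36 mm thick (z).

The beam spans the tops of two stools placed 900 mm apart, resting at z = 402 mm.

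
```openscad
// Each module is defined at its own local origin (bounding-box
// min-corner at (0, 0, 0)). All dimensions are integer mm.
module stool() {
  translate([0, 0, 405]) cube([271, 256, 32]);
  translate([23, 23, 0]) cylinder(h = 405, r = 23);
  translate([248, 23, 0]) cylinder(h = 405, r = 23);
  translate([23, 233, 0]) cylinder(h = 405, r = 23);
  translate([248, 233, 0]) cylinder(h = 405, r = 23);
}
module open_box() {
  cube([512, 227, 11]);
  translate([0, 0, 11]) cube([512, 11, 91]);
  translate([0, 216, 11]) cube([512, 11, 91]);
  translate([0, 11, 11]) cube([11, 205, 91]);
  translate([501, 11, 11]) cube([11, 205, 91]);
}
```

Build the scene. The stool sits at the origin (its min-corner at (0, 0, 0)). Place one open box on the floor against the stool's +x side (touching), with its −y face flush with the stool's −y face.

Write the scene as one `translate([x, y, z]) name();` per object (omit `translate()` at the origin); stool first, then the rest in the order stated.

stool();
translate([271, 0, 0]) open_box();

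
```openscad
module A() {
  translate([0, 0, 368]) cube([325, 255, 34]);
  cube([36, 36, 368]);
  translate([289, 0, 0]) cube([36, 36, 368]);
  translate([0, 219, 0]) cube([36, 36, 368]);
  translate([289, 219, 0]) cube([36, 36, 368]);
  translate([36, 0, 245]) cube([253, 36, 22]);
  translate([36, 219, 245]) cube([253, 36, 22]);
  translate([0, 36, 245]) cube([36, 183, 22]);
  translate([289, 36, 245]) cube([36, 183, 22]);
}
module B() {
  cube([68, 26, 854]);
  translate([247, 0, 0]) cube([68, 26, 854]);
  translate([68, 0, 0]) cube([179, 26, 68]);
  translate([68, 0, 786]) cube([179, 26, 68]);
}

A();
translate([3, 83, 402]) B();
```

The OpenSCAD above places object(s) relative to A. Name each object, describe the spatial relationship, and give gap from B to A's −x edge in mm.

A is a stool. B is a picture frame. The picture frame is on top of the stool. The gap from the picture frame to the stool's −x edge is 3 mm.

The picture frame's min-x is at 3; the stool's min-x is 0; gap = 3 mm.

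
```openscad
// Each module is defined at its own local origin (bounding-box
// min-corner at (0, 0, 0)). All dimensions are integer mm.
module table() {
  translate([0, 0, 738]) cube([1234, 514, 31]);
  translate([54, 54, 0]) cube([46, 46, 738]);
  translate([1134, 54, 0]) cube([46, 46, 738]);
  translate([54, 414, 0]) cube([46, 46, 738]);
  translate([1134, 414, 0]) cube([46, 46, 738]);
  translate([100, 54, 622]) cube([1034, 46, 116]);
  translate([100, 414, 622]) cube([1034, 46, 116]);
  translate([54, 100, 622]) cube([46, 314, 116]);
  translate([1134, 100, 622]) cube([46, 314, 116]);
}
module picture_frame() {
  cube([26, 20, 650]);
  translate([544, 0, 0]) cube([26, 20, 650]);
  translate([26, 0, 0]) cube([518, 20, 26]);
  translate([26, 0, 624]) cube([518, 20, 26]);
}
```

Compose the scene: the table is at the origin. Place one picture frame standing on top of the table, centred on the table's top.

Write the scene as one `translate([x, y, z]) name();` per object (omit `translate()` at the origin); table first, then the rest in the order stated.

table();
translate([332, 247, 769]) picture_frame();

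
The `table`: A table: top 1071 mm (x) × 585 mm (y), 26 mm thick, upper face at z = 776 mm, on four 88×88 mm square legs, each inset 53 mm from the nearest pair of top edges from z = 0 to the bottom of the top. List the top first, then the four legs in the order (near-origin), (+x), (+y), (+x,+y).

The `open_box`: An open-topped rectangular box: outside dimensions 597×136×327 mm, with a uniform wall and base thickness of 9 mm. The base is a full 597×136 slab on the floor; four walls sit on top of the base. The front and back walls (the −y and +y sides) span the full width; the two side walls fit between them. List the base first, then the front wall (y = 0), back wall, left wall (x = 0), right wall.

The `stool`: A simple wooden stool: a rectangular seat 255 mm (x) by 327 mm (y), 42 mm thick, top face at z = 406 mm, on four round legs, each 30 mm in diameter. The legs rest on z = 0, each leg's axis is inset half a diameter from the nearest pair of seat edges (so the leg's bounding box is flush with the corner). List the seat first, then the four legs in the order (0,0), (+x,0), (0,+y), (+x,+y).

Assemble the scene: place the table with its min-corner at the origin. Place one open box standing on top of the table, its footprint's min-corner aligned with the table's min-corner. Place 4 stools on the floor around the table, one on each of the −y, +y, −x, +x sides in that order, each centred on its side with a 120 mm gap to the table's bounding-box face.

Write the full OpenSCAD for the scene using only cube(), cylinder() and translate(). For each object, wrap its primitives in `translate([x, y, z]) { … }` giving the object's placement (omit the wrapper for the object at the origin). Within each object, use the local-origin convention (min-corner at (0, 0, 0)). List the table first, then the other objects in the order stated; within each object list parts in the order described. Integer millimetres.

translate([0, 0, 750]) cube([1071, 585, 26]);
translate([53, 53, 0]) cube([88, 88, 750]);
translate([930, 53, 0]) cube([88, 88, 750]);
translate([53, 444, 0]) cube([88, 88, 750]);
translate([930, 444, 0]) cube([88, 88, 750]);
translate([0, 0, 776]) {
  cube([597, 136, 9]);
  translate([0, 0, 9]) cube([597, 9, 318]);
  translate([0, 127, 9]) cube([597, 9, 318]);
  translate([0, 9, 9]) cube([9, 118, 318]);
  translate([588, 9, 9]) cube([9, 118, 318]);
}
translate([408, -447, 0]) {
  translate([0, 0, 364]) cube([255, 327, 42]);
  translate([15, 15, 0]) cylinder(h = 364, r = 15);
  translate([240, 15, 0]) cylinder(h = 364, r = 15);
  translate([15, 312, 0]) cylinder(h = 364, r = 15);
  translate([240, 312, 0]) cylinder(h = 364, r = 15);
}
translate([408, 705, 0]) {
  translate([0, 0, 364]) cube([255, 327, 42]);
  translate([15, 15, 0]) cylinder(h = 364, r = 15);
  translate([240, 15, 0]) cylinder(h = 364, r = 15);
  translate([15, 312, 0]) cylinder(h = 364, r = 15);
  translate([240, 312, 0]) cylinder(h = 364, r = 15);
}
translate([-375, 129, 0]) {
  translate([0, 0, 364]) cube([255, 327, 42]);
  translate([15, 15, 0]) cylinder(h = 364, r = 15);
  translate([240, 15, 0]) cylinder(h = 364, r = 15);
  translate([15, 312, 0]) cylinder(h = 364, r = 15);
  translate([240, 312, 0]) cylinder(h = 364, r = 15);
}
translate([1191, 129, 0]) {
  translate([0, 0, 364]) cube([255, 327, 42]);
  translate([15, 15, 0]) cylinder(h = 364, r = 15);
  translate([240, 15, 0]) cylinder(h = 364, r = 15);
  translate([15, 312, 0]) cylinder(h = 364, r = 15);
  translate([240, 312, 0]) cylinder(h = 364, r = 15);
}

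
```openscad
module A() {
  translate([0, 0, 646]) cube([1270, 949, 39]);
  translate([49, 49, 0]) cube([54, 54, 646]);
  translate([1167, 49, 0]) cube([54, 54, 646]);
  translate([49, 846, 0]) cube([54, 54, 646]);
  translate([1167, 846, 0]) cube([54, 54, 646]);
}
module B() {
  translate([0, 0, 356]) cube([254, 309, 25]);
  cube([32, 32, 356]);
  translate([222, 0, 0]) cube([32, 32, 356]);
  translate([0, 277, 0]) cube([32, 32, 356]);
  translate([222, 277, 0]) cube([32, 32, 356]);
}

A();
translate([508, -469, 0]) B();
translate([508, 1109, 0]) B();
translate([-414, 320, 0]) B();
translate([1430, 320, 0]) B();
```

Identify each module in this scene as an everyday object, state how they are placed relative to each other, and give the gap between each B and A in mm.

Each stool's nearest face is 160 mm from the table's bounding box.

A is a table. B is a stool. Four stools sit around the table at the −y, +y, −x, +x sides. The gap between each stool and the table is 160 mm.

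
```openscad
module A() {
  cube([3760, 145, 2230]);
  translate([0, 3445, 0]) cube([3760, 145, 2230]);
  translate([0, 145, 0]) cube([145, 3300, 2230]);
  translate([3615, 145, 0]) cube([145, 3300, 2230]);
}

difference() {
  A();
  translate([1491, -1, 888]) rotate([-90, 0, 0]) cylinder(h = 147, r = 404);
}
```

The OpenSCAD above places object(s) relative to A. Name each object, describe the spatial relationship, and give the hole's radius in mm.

A is a house frame. The house frame has a circular hole through its front wall. The hole's radius is 404 mm.

The subtracted cylinder has r = 404 mm.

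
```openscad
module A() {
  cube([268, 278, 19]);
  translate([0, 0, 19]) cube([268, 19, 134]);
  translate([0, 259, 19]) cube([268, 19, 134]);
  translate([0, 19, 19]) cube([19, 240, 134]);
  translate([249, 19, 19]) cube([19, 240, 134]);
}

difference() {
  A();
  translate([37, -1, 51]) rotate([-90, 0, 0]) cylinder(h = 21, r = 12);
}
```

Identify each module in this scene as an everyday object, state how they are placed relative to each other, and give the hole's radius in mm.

A is an open box. The open box has a circular hole through its front wall. The hole's radius is 12 mm.

The subtracted cylinder has r = 12 mm.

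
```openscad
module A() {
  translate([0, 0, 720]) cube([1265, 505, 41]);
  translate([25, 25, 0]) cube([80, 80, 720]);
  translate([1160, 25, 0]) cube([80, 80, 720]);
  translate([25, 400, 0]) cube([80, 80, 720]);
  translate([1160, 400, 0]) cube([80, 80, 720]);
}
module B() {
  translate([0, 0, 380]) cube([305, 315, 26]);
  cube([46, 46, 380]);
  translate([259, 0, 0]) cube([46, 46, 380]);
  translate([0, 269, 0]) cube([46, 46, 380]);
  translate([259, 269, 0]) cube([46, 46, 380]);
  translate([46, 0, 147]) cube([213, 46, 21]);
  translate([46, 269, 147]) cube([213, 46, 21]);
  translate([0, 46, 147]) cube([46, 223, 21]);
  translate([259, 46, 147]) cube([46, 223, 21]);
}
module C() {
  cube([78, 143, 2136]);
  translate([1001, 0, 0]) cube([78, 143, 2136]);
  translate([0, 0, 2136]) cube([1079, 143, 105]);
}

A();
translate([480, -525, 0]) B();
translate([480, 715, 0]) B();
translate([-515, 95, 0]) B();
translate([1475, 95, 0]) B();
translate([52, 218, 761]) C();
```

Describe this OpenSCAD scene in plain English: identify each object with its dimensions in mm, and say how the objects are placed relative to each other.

A is a table: top 1265 mm (x) × 505 mm (y), 41 mm thick, upper face at z = 761 mm, on four 80×80 mm square legs, each inset 25 mm from the nearest pair of top edges, running from z = 0 to the bottom of the top.

B is a four-legged stool. The seat is a 305×315×26 mm slab whose top surface is at z = 406 mm; four square legs, each 46×46 mm in cross-section, run from the floor (z = 0) to the underside of the seat, each flush with a corner of the seat. Four stretchers, 46 mm wide and 21 mm tall, connect adjacent legs with their undersides at z = 147 mm, each running between the inner faces of the legs it joins and aligned with the legs' outer faces on the other axis.

C is a rectangular door frame: two vertical jambs of 78×143 mm section, 2136 mm tall, with a clear opening 923 mm wide between their inner faces. A header 105 mm tall and 143 mm deep lies on top of the jambs and spans the full outside width.

Four stools sit around the table at the −y, +y, −x, +x sides. The door frame is on top of the table.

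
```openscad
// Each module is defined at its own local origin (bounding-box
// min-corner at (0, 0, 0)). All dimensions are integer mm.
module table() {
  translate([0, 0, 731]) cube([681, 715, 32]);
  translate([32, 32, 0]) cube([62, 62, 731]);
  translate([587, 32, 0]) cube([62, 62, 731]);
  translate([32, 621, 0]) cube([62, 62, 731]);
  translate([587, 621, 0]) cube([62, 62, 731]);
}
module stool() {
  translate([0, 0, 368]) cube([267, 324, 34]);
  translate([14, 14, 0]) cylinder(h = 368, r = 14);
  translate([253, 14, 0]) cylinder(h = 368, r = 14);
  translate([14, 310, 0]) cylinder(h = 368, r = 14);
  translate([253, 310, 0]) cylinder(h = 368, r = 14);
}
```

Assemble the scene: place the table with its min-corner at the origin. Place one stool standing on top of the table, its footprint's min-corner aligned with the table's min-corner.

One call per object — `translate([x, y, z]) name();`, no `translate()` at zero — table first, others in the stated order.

table();
translate([0, 0, 763]) stool();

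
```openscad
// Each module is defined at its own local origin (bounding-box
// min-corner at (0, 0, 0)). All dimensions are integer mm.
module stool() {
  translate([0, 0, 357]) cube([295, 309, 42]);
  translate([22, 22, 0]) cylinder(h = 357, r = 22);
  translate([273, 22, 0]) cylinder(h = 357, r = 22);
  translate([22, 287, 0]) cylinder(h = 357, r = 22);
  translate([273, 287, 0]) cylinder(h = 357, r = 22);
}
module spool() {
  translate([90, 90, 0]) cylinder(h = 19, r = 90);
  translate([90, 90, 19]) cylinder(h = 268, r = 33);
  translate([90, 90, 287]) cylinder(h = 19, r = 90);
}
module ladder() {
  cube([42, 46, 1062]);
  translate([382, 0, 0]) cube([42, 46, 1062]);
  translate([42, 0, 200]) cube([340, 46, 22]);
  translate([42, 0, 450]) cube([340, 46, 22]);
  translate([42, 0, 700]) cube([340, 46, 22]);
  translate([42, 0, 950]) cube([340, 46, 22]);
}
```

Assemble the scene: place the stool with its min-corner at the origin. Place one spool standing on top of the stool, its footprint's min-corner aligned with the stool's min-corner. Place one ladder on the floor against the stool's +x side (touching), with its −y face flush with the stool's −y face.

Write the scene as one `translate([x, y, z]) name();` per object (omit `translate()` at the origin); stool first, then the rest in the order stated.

stool();
translate([0, 0, 399]) spool();
translate([295, 0, 0]) ladder();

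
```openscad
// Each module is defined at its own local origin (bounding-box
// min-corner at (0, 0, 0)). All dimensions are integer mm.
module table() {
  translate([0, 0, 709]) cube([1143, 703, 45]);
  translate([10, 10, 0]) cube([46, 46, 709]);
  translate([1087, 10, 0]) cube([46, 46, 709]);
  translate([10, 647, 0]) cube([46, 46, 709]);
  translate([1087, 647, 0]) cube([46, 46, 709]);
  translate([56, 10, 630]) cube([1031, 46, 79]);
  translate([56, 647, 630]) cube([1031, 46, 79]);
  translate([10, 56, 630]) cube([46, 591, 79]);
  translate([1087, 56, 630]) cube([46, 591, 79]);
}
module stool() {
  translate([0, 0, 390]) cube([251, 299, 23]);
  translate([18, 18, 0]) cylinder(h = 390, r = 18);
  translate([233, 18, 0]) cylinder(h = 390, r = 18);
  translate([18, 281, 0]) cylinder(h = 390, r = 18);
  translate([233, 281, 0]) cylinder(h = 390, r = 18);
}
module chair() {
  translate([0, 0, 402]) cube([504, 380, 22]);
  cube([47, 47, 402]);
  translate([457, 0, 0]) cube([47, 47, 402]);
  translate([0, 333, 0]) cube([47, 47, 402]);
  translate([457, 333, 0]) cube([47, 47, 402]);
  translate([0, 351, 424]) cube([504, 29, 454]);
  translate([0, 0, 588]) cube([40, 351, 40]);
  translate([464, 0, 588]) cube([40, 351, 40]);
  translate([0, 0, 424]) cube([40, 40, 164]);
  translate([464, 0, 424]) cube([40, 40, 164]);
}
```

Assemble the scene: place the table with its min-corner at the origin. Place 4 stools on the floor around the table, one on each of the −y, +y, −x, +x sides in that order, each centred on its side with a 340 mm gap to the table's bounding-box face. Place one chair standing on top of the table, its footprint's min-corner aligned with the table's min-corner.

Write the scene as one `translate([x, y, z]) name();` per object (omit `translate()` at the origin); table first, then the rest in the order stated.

table();
translate([446, -639, 0]) stool();
translate([446, 1043, 0]) stool();
translate([-591, 202, 0]) stool();
translate([1483, 202, 0]) stool();
translate([0, 0, 754]) chair();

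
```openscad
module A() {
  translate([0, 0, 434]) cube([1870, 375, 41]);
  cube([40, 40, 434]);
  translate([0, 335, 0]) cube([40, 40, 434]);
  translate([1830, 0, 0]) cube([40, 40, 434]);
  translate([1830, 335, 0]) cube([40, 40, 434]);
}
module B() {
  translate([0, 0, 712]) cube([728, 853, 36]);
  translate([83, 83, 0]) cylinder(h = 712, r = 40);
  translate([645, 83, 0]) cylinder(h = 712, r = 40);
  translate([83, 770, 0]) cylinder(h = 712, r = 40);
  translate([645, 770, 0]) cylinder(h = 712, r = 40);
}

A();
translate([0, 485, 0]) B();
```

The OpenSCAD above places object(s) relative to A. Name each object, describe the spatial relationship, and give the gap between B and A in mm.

The table's nearest face is 110 mm from the bench's +y face.

A is a bench. B is a table. The table is on the floor beside the bench on its +y side. The gap between the table and the bench is 110 mm.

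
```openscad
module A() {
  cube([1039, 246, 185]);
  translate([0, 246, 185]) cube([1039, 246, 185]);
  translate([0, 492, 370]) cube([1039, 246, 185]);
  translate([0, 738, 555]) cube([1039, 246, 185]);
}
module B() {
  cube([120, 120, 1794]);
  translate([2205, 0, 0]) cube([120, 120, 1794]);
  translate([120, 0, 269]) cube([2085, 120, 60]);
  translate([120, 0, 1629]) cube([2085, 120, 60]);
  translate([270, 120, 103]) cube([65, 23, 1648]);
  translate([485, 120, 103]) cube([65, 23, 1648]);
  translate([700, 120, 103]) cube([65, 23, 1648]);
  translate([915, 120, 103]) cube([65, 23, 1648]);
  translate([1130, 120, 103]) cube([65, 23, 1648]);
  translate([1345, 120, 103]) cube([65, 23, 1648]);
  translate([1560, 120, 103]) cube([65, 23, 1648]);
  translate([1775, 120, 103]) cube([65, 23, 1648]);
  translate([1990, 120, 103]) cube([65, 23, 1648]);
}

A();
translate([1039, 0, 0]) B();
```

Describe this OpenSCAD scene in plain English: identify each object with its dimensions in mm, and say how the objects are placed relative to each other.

A is a run of 4 identical solid stair steps. Each tread is 1039×246 mm and each step block is 185 mm high. Step 1 rests on the floor; step k is offset from step 1 by (k−1)×246 mm in y and (k−1)×185 mm in z.

B is a fence section. Two 120×120 mm posts, 1794 mm tall, stand on the floor with a clear span of 2085 mm between their inner faces. Two horizontal rails of 120×60 mm section span the gap between the posts with their undersides at z = 269 mm and z = 1629 mm, flush with the posts' −y face. 9 pickets, each 65 mm wide, 23 mm thick and 1648 mm tall, are fixed to the +y face of the rails with their bottoms at z = 103 mm, evenly spaced across the span with equal gaps (rounded down to the nearest mm) at the −x end and between each pair — any rounding remainder accumulates at the +x end.

The fence section is against the staircase's +x side, with their −y faces flush.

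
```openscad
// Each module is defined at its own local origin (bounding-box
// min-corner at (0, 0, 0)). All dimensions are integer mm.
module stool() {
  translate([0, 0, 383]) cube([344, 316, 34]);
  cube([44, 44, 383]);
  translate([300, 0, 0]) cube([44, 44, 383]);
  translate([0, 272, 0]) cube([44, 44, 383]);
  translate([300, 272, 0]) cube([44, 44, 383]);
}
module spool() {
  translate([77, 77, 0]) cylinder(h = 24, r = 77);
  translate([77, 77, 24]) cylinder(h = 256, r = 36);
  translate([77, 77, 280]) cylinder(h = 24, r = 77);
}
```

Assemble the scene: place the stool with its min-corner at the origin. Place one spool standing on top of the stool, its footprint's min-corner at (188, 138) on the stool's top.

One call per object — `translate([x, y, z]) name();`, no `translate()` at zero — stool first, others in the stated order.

stool();
translate([188, 138, 417]) spool();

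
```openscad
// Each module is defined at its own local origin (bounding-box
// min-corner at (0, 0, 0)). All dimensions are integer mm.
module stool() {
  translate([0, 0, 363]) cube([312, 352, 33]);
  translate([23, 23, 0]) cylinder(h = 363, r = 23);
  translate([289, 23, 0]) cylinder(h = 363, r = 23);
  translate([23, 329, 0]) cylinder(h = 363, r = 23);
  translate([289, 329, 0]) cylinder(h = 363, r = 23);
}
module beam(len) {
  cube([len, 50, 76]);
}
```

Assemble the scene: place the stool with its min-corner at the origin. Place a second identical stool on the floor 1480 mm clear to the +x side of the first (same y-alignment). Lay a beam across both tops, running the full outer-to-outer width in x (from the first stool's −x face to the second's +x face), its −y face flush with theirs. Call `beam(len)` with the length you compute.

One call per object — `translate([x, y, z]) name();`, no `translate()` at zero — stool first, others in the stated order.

stool();
translate([1792, 0, 0]) stool();
translate([0, 0, 396]) beam(2104);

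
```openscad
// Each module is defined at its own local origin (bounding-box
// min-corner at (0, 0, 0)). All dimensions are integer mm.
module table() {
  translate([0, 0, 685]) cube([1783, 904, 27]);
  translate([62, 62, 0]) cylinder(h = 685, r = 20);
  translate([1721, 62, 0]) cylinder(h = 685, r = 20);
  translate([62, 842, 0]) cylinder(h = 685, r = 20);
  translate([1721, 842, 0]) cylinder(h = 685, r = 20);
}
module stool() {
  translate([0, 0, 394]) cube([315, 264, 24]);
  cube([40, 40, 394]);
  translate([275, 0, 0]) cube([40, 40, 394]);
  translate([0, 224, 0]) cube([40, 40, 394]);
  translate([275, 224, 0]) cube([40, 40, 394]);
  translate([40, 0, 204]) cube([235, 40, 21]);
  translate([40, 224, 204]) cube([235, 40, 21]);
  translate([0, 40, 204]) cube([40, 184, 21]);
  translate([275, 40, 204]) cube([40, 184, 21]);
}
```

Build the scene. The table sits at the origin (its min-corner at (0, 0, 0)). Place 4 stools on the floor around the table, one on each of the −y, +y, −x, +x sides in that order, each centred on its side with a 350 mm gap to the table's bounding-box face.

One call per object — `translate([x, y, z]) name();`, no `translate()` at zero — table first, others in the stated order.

table();
translate([734, -614, 0]) stool();
translate([734, 1254, 0]) stool();
translate([-665, 320, 0]) stool();
translate([2133, 320, 0]) stool();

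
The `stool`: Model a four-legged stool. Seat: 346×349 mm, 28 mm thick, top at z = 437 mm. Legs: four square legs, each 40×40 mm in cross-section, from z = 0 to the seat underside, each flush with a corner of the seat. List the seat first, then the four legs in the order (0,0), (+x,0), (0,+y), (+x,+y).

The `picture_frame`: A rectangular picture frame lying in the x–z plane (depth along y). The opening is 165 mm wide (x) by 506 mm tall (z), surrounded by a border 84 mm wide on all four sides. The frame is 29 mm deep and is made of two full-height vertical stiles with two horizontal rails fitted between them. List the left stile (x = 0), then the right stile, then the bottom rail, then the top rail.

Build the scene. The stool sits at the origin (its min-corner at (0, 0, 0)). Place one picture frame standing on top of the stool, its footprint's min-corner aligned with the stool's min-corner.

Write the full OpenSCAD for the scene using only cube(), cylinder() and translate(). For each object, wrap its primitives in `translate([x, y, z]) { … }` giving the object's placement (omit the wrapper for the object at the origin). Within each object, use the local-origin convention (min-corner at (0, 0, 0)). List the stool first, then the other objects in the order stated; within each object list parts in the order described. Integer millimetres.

translate([0, 0, 409]) cube([346, 349, 28]);
cube([40, 40, 409]);
translate([306, 0, 0]) cube([40, 40, 409]);
translate([0, 309, 0]) cube([40, 40, 409]);
translate([306, 309, 0]) cube([40, 40, 409]);
translate([0, 0, 437]) {
  cube([84, 29, 674]);
  translate([249, 0, 0]) cube([84, 29, 674]);
  translate([84, 0, 0]) cube([165, 29, 84]);
  translate([84, 0, 590]) cube([165, 29, 84]);
}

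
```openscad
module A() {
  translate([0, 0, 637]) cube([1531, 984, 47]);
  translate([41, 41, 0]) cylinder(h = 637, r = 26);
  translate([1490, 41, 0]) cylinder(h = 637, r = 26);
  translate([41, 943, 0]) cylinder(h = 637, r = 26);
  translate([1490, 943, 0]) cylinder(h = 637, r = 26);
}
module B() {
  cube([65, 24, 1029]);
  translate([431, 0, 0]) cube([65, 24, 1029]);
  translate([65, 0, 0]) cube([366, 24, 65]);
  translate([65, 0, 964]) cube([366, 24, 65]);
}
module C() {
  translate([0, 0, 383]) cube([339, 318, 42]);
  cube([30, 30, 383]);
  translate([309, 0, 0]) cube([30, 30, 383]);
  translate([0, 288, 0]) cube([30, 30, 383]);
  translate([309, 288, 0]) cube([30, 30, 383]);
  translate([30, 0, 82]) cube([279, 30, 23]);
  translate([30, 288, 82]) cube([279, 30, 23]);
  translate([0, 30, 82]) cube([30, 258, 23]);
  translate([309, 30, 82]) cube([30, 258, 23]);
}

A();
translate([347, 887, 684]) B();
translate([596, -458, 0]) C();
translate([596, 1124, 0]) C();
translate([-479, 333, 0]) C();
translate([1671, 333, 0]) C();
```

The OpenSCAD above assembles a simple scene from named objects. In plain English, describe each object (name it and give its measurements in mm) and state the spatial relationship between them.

A is a rectangular dining table. The top is 1531×984×47 mm with its upper surface at z = 684 mm. It stands on four round legs of 52 mm diameter, each leg's bounding box inset 15 mm from the nearest pair of top edges, running from the floor to the underside of the top.

B is a picture frame with a 366×899 mm rectangular opening (x by z) and a uniform 65 mm border on every side. Frame depth is 24 mm along y. It is built from two vertical stiles running the full outside height and two horizontal rails spanning the gap between the stiles.

C is a four-legged stool. The seat is a 339×318×42 mm slab whose top surface is at z = 425 mm; four square legs, each 30×30 mm in cross-section, run from the floor (z = 0) to the underside of the seat, each flush with a corner of the seat. Four stretchers, 30 mm wide and 23 mm tall, connect adjacent legs with their undersides at z = 82 mm, each running between the inner faces of the legs it joins and aligned with the legs' outer faces on the other axis.

The picture frame is on top of the table. Four stools sit around the table at the −y, +y, −x, +x sides.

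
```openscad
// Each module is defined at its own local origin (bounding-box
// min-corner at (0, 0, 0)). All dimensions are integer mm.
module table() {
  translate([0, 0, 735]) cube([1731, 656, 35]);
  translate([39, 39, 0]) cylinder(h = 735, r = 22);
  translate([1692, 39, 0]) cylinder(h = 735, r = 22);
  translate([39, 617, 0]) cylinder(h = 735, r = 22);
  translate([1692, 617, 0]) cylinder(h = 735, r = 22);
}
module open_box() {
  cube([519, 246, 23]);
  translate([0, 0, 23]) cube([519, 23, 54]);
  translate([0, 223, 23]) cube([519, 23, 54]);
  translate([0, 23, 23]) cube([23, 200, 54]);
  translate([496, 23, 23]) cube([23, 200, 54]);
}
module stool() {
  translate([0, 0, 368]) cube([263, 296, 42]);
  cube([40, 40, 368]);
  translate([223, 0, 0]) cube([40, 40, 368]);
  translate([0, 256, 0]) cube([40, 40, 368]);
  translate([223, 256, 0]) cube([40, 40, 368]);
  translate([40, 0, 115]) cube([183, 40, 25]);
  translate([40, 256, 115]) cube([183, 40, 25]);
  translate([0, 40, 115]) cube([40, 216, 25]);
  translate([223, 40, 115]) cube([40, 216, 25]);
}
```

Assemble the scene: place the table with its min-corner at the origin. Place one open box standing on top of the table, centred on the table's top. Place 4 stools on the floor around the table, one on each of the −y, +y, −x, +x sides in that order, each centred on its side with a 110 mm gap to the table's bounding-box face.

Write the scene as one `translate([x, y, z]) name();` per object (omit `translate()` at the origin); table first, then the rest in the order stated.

table();
translate([606, 205, 770]) open_box();
translate([734, -406, 0]) stool();
translate([734, 766, 0]) stool();
translate([-373, 180, 0]) stool();
translate([1841, 180, 0]) stool();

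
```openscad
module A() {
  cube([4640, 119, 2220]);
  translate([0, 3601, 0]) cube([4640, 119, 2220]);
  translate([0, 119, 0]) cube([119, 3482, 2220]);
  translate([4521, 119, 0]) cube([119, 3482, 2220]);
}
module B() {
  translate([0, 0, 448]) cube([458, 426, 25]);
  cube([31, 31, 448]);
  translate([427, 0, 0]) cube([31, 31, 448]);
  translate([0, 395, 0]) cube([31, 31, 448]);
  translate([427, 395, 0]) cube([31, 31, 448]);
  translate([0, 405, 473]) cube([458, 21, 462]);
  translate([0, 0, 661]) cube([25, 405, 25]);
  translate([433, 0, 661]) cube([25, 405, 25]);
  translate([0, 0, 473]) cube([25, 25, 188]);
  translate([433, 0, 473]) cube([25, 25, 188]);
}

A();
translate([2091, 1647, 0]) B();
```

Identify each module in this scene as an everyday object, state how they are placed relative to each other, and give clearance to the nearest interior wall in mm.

Clearances: x = 1972, y = 1528; minimum 1528 mm.

A is a house frame. B is a chair. The chair sits inside the house frame, centred. The clearance to the nearest interior wall is 1528 mm.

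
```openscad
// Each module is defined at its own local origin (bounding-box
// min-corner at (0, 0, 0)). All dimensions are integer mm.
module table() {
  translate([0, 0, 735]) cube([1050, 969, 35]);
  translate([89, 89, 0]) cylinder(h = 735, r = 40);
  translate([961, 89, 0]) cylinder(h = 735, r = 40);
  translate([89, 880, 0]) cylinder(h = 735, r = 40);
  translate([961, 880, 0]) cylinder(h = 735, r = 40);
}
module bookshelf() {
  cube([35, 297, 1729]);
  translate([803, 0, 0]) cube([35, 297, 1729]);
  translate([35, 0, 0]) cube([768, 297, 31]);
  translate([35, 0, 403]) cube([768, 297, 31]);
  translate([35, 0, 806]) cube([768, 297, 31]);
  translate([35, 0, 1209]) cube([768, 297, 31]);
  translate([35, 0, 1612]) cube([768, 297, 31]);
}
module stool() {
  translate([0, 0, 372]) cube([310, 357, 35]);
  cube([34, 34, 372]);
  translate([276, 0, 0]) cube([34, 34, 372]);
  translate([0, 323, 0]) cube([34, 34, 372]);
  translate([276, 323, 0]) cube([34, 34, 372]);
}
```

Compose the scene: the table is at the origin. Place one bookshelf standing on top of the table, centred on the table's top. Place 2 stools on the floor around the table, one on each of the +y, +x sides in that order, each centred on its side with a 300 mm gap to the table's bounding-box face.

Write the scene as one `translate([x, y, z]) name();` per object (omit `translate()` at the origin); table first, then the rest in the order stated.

table();
translate([106, 336, 770]) bookshelf();
translate([370, 1269, 0]) stool();
translate([1350, 306, 0]) stool();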